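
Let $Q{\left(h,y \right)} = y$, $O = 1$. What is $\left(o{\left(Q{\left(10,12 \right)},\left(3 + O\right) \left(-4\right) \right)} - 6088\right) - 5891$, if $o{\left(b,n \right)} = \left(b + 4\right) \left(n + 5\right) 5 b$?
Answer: $-22539$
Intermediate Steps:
$o{\left(b,n \right)} = 5 b \left(4 + b\right) \left(5 + n\right)$ ($o{\left(b,n \right)} = \left(4 + b\right) \left(5 + n\right) 5 b = 5 \left(4 + b\right) \left(5 + n\right) b = 5 b \left(4 + b\right) \left(5 + n\right)$)
$\left(o{\left(Q{\left(10,12 \right)},\left(3 + O\right) \left(-4\right) \right)} - 6088\right) - 5891 = \left(5 \cdot 12 \left(20 + 4 \left(3 + 1\right) \left(-4\right) + 5 \cdot 12 + 12 \left(3 + 1\right) \left(-4\right)\right) - 6088\right) - 5891 = \left(5 \cdot 12 \left(20 + 4 \cdot 4 \left(-4\right) + 60 + 12 \cdot 4 \left(-4\right)\right) - 6088\right) - 5891 = \left(5 \cdot 12 \left(20 + 4 \left(-16\right) + 60 + 12 \left(-16\right)\right) - 6088\right) - 5891 = \left(5 \cdot 12 \left(20 - 64 + 60 - 192\right) - 6088\right) - 5891 = \left(5 \cdot 12 \left(-176\right) - 6088\right) - 5891 = \left(-10560 - 6088\right) - 5891 = -16648 - 5891 = -22539$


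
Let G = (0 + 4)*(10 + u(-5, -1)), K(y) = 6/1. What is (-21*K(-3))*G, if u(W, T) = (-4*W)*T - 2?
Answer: 6048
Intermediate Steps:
u(W, T) = -2 - 4*T*W (u(W, T) = -4*T*W - 2 = -2 - 4*T*W)
K(y) = 6 (K(y) = 6*1 = 6)
G = -48 (G = (0 + 4)*(10 + (-2 - 4*(-1)*(-5))) = 4*(10 + (-2 - 20)) = 4*(10 - 22) = 4*(-12) = -48)
(-21*K(-3))*G = -21*6*(-48) = -126*(-48) = 6048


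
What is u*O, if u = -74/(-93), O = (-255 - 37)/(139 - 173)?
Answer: 10804/1581 ≈ 6.8336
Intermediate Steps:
O = 146/17 (O = -292/(-34) = -292*(-1/34) = 146/17 ≈ 8.5882)
u = 74/93 (u = -74*(-1/93) = 74/93 ≈ 0.79570)
u*O = (74/93)*(146/17) = 10804/1581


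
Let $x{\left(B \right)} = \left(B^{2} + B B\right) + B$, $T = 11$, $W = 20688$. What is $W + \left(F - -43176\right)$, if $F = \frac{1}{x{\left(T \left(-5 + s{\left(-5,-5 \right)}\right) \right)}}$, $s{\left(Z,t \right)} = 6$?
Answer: $\frac{16157593}{253} \approx 63864.0$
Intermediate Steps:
$x{\left(B \right)} = B + 2 B^{2}$ ($x{\left(B \right)} = \left(B^{2} + B^{2}\right) + B = 2 B^{2} + B = B + 2 B^{2}$)
$F = \frac{1}{253}$ ($F = \frac{1}{11 \left(-5 + 6\right) \left(1 + 2 \cdot 11 \left(-5 + 6\right)\right)} = \frac{1}{11 \cdot 1 \left(1 + 2 \cdot 11 \cdot 1\right)} = \frac{1}{11 \left(1 + 2 \cdot 11\right)} = \frac{1}{11 \left(1 + 22\right)} = \frac{1}{11 \cdot 23} = \frac{1}{253} \approx 0.0039526$)
$W + \left(F - -43176\right) = 20688 + \left(\frac{1}{253} - -43176\right) = 20688 + \left(\frac{1}{253} + 43176\right) = 20688 + \frac{10923529}{253} = \frac{16157593}{253}$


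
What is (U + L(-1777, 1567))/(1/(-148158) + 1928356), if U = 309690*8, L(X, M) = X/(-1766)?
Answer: 324118004043663/252274308162101 ≈ 1.2848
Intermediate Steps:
L(X, M) = -X/1766 (L(X, M) = X*(-1/1766) = -X/1766)
U = 2477520
(U + L(-1777, 1567))/(1/(-148158) + 1928356) = (2477520 - 1/1766*(-1777))/(1/(-148158) + 1928356) = (2477520 + 1777/1766)/(-1/148158 + 1928356) = 4375302097/(1766*(285701368247/148158)) = (4375302097/1766)*(148158/285701368247) = 324118004043663/252274308162101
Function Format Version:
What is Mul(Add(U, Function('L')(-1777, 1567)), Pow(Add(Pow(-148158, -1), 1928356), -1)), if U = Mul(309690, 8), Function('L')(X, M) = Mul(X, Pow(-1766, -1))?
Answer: Rational(324118004043663, 252274308162101) ≈ 1.2848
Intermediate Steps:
Function('L')(X, M) = Mul(Rational(-1, 1766), X) (Function('L')(X, M) = Mul(X, Rational(-1, 1766)) = Mul(Rational(-1, 1766), X))
U = 2477520
Mul(Add(U, Function('L')(-1777, 1567)), Pow(Add(Pow(-148158, -1), 1928356), -1)) = Mul(Add(2477520, Mul(Rational(-1, 1766), -1777)), Pow(Add(Pow(-148158, -1), 1928356), -1)) = Mul(Add(2477520, Rational(1777, 1766)), Pow(Add(Rational(-1, 148158), 1928356), -1)) = Mul(Rational(4375302097, 1766), Pow(Rational(285701368247, 148158), -1)) = Mul(Rational(4375302097, 1766), Rational(148158, 285701368247)) = Rational(324118004043663, 252274308162101)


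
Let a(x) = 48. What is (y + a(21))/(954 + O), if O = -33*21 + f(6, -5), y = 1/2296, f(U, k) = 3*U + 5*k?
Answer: 110209/583184 ≈ 0.18898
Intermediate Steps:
y = 1/2296 ≈ 0.00043554
O = -700 (O = -33*21 + (3*6 + 5*(-5)) = -693 + (18 - 25) = -693 - 7 = -700)
(y + a(21))/(954 + O) = (1/2296 + 48)/(954 - 700) = (110209/2296)/254 = (110209/2296)*(1/254) = 110209/583184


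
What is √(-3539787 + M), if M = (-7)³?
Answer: I*√3540130 ≈ 1881.5*I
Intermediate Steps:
M = -343
√(-3539787 + M) = √(-3539787 - 343) = √(-3540130) = I*√3540130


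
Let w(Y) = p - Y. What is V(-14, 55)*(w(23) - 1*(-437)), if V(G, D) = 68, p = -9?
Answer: 27540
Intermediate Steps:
w(Y) = -9 - Y
V(-14, 55)*(w(23) - 1*(-437)) = 68*((-9 - 1*23) - 1*(-437)) = 68*((-9 - 23) + 437) = 68*(-32 + 437) = 68*405 = 27540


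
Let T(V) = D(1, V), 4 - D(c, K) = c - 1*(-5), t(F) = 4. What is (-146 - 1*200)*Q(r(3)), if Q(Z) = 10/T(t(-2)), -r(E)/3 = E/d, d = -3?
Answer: 1730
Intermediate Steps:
D(c, K) = -1 - c (D(c, K) = 4 - (c - 1*(-5)) = 4 - (c + 5) = 4 - (5 + c) = 4 + (-5 - c) = -1 - c)
T(V) = -2 (T(V) = -1 - 1*1 = -1 - 1 = -2)
r(E) = E (r(E) = -3*E/(-3) = -3*E*(-1)/3 = -(-1)*E = E)
Q(Z) = -5 (Q(Z) = 10/(-2) = 10*(-½) = -5)
(-146 - 1*200)*Q(r(3)) = (-146 - 1*200)*(-5) = (-146 - 200)*(-5) = -346*(-5) = 1730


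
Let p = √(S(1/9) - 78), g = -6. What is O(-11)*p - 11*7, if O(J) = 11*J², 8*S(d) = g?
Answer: -77 + 3993*I*√35/2 ≈ -77.0 + 11811.0*I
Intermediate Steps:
S(d) = -¾ (S(d) = (⅛)*(-6) = -¾)
p = 3*I*√35/2 (p = √(-¾ - 78) = √(-315/4) = 3*I*√35/2 ≈ 8.8741*I)
O(-11)*p - 11*7 = (11*(-11)²)*(3*I*√35/2) - 11*7 = (11*121)*(3*I*√35/2) - 77 = 1331*(3*I*√35/2) - 77 = 3993*I*√35/2 - 77 = -77 + 3993*I*√35/2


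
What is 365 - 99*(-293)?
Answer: 29372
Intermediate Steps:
365 - 99*(-293) = 365 + 29007 = 29372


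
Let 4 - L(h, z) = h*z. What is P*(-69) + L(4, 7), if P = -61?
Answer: 4185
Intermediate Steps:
L(h, z) = 4 - h*z
P*(-69) + L(4, 7) = -61*(-69) + (4 - 1*4*7) = 4209 + (4 - 28) = 4209 - 24 = 4185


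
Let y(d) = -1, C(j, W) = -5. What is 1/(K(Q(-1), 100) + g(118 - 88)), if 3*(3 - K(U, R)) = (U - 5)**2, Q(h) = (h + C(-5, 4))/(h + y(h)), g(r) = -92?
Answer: -3/271 ≈ -0.011070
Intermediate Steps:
Q(h) = (-5 + h)/(-1 + h) (Q(h) = (h - 5)/(h - 1) = (-5 + h)/(-1 + h))
K(U, R) = 3 - (-5 + U)**2/3 (K(U, R) = 3 - (U - 5)**2/3 = 3 - (-5 + U)**2/3)
1/(K(Q(-1), 100) + g(118 - 88)) = 1/((3 - (-5 + (-5 - 1)/(-1 - 1))**2/3) - 92) = 1/((3 - (-5 - 6/(-2))**2/3) - 92) = 1/((3 - (-5 - 1/2*(-6))**2/3) - 92) = 1/((3 - (-5 + 3)**2/3) - 92) = 1/((3 - 1/3*(-2)**2) - 92) = 1/((3 - 1/3*4) - 92) = 1/((3 - 4/3) - 92) = 1/(5/3 - 92) = 1/(-271/3) = -3/271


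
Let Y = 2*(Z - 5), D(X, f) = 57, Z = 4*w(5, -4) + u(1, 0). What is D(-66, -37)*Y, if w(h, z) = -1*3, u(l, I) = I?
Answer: -1938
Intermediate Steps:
w(h, z) = -3
Z = -12 (Z = 4*(-3) + 0 = -12 + 0 = -12)
Y = -34 (Y = 2*(-12 - 5) = 2*(-17) = -34)
D(-66, -37)*Y = 57*(-34) = -1938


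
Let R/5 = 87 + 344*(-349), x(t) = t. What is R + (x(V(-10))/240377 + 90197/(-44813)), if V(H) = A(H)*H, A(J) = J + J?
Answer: -6461560710674014/10772014501 ≈ -5.9985e+5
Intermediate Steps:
A(J) = 2*J
V(H) = 2*H² (V(H) = (2*H)*H = 2*H²)
R = -599845 (R = 5*(87 + 344*(-349)) = 5*(87 - 120056) = 5*(-119969) = -599845)
R + (x(V(-10))/240377 + 90197/(-44813)) = -599845 + ((2*(-10)²)/240377 + 90197/(-44813)) = -599845 + ((2*100)*(1/240377) + 90197*(-1/44813)) = -599845 + (200*(1/240377) - 90197/44813) = -599845 + (200/240377 - 90197/44813) = -599845 - 21672321669/10772014501 = -6461560710674014/10772014501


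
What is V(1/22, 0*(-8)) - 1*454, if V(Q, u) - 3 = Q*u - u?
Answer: -451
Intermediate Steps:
V(Q, u) = 3 - u + Q*u (V(Q, u) = 3 + (Q*u - u) = 3 + (-u + Q*u) = 3 - u + Q*u)
V(1/22, 0*(-8)) - 1*454 = (3 - 0*(-8) + (0*(-8))/22) - 1*454 = (3 - 1*0 + (1/22)*0) - 454 = (3 + 0 + 0) - 454 = 3 - 454 = -451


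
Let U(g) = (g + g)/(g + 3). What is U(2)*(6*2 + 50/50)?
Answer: 52/5 ≈ 10.400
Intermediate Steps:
U(g) = 2*g/(3 + g) (U(g) = (2*g)/(3 + g) = 2*g/(3 + g))
U(2)*(6*2 + 50/50) = (2*2/(3 + 2))*(6*2 + 50/50) = (2*2/5)*(12 + 50*(1/50)) = (2*2*(⅕))*(12 + 1) = (⅘)*13 = 52/5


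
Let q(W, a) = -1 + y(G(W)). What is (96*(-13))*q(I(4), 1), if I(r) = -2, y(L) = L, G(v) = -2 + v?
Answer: 6240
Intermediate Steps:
q(W, a) = -3 + W (q(W, a) = -1 + (-2 + W) = -3 + W)
(96*(-13))*q(I(4), 1) = (96*(-13))*(-3 - 2) = -1248*(-5) = 6240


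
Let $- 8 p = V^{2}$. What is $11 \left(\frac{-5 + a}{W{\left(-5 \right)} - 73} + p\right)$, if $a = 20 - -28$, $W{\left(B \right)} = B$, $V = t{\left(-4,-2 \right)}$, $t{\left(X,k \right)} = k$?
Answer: $- \frac{451}{39} \approx -11.564$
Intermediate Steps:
$V = -2$
$p = - \frac{1}{2}$ ($p = - \frac{\left(-2\right)^{2}}{8} = \left(- \frac{1}{8}\right) 4 = - \frac{1}{2} \approx -0.5$)
$a = 48$ ($a = 20 + 28 = 48$)
$11 \left(\frac{-5 + a}{W{\left(-5 \right)} - 73} + p\right) = 11 \left(\frac{-5 + 48}{-5 - 73} - \frac{1}{2}\right) = 11 \left(\frac{43}{-78} - \frac{1}{2}\right) = 11 \left(43 \left(- \frac{1}{78}\right) - \frac{1}{2}\right) = 11 \left(- \frac{43}{78} - \frac{1}{2}\right) = 11 \left(- \frac{41}{39}\right) = - \frac{451}{39}$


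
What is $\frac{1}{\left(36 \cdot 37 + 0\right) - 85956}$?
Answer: $- \frac{1}{84624} \approx -1.1817 \cdot 10^{-5}$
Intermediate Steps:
$\frac{1}{\left(36 \cdot 37 + 0\right) - 85956} = \frac{1}{\left(1332 + 0\right) - 85956} = \frac{1}{1332 - 85956} = \frac{1}{-84624} = - \frac{1}{84624}$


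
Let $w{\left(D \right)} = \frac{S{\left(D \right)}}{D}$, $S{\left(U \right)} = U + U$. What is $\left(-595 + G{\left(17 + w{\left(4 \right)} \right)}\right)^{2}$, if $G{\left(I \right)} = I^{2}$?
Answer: $54756$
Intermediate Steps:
$S{\left(U \right)} = 2 U$
$w{\left(D \right)} = 2$ ($w{\left(D \right)} = \frac{2 D}{D} = 2$)
$\left(-595 + G{\left(17 + w{\left(4 \right)} \right)}\right)^{2} = \left(-595 + \left(17 + 2\right)^{2}\right)^{2} = \left(-595 + 19^{2}\right)^{2} = \left(-595 + 361\right)^{2} = \left(-234\right)^{2} = 54756$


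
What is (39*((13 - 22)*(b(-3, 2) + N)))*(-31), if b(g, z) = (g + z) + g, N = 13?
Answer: 97929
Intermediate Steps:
b(g, z) = z + 2*g
(39*((13 - 22)*(b(-3, 2) + N)))*(-31) = (39*((13 - 22)*((2 + 2*(-3)) + 13)))*(-31) = (39*(-9*((2 - 6) + 13)))*(-31) = (39*(-9*(-4 + 13)))*(-31) = (39*(-9*9))*(-31) = (39*(-81))*(-31) = -3159*(-31) = 97929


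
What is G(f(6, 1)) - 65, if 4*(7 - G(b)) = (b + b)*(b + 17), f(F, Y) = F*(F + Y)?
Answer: -1297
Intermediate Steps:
G(b) = 7 - b*(17 + b)/2 (G(b) = 7 - (b + b)*(b + 17)/4 = 7 - 2*b*(17 + b)/4 = 7 - b*(17 + b)/2)
G(f(6, 1)) - 65 = (7 - 51*(6 + 1) - 36*(6 + 1)**2/2) - 65 = (7 - 51*7 - (6*7)**2/2) - 65 = (7 - 17/2*42 - 1/2*42**2) - 65 = (7 - 357 - 1/2*1764) - 65 = (7 - 357 - 882) - 65 = -1232 - 65 = -1297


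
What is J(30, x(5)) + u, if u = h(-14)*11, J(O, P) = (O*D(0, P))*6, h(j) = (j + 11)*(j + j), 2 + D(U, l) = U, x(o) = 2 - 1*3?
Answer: 564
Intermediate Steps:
x(o) = -1 (x(o) = 2 - 3 = -1)
D(U, l) = -2 + U
h(j) = 2*j*(11 + j) (h(j) = (11 + j)*(2*j) = 2*j*(11 + j))
J(O, P) = -12*O (J(O, P) = (O*(-2 + 0))*6 = (O*(-2))*6 = -2*O*6 = -12*O)
u = 924 (u = (2*(-14)*(11 - 14))*11 = (2*(-14)*(-3))*11 = 84*11 = 924)
J(30, x(5)) + u = -12*30 + 924 = -360 + 924 = 564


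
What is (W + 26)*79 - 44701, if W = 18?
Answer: -41225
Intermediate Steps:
(W + 26)*79 - 44701 = (18 + 26)*79 - 44701 = 44*79 - 44701 = 3476 - 44701 = -41225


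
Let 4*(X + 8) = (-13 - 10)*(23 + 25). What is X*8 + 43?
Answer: -2229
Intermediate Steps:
X = -284 (X = -8 + ((-13 - 10)*(23 + 25))/4 = -8 + (-23*48)/4 = -8 + (¼)*(-1104) = -8 - 276 = -284)
X*8 + 43 = -284*8 + 43 = -2272 + 43 = -2229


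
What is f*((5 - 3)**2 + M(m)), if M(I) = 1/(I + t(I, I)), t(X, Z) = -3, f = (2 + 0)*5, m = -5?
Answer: 155/4 ≈ 38.750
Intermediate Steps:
f = 10 (f = 2*5 = 10)
M(I) = 1/(-3 + I) (M(I) = 1/(I - 3) = 1/(-3 + I))
f*((5 - 3)**2 + M(m)) = 10*((5 - 3)**2 + 1/(-3 - 5)) = 10*(2**2 + 1/(-8)) = 10*(4 - 1/8) = 10*(31/8) = 155/4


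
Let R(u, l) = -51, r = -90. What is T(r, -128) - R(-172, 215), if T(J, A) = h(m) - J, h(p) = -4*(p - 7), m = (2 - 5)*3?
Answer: 205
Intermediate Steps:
m = -9 (m = -3*3 = -9)
h(p) = 28 - 4*p (h(p) = -4*(-7 + p) = 28 - 4*p)
T(J, A) = 64 - J (T(J, A) = (28 - 4*(-9)) - J = (28 + 36) - J = 64 - J)
T(r, -128) - R(-172, 215) = (64 - 1*(-90)) - 1*(-51) = (64 + 90) + 51 = 154 + 51 = 205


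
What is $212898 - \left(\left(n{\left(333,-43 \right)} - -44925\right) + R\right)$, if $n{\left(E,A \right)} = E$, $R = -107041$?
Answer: $274681$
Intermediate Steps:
$212898 - \left(\left(n{\left(333,-43 \right)} - -44925\right) + R\right) = 212898 - \left(\left(333 - -44925\right) - 107041\right) = 212898 - \left(\left(333 + 44925\right) - 107041\right) = 212898 - \left(45258 - 107041\right) = 212898 - -61783 = 212898 + 61783 = 274681$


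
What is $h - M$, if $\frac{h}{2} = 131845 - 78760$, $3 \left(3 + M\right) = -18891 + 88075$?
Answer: $\frac{249335}{3} \approx 83112.0$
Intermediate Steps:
$M = \frac{69175}{3}$ ($M = -3 + \frac{-18891 + 88075}{3} = -3 + \frac{1}{3} \cdot 69184 = -3 + \frac{69184}{3} = \frac{69175}{3} \approx 23058.0$)
$h = 106170$ ($h = 2 \left(131845 - 78760\right) = 2 \cdot 53085 = 106170$)
$h - M = 106170 - \frac{69175}{3} = \frac{249335}{3}$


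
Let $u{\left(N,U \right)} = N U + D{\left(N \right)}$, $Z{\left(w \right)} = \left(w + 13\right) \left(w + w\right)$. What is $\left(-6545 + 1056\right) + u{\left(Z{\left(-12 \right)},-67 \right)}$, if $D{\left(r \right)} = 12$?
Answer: $-3869$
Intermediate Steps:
$Z{\left(w \right)} = 2 w \left(13 + w\right)$ ($Z{\left(w \right)} = \left(13 + w\right) 2 w = 2 w \left(13 + w\right)$)
$u{\left(N,U \right)} = 12 + N U$ ($u{\left(N,U \right)} = N U + 12 = 12 + N U$)
$\left(-6545 + 1056\right) + u{\left(Z{\left(-12 \right)},-67 \right)} = \left(-6545 + 1056\right) + \left(12 + 2 \left(-12\right) \left(13 - 12\right) \left(-67\right)\right) = -5489 + \left(12 + 2 \left(-12\right) 1 \left(-67\right)\right) = -5489 + \left(12 - -1608\right) = -5489 + \left(12 + 1608\right) = -5489 + 1620 = -3869$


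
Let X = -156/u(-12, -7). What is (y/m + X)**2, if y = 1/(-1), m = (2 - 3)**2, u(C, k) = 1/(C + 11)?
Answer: 24025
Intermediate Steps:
u(C, k) = 1/(11 + C)
X = 156 (X = -156/(1/(11 - 12)) = -156/(1/(-1)) = -156/(-1) = -156*(-1) = 156)
m = 1 (m = (-1)**2 = 1)
y = -1
(y/m + X)**2 = (-1/1 + 156)**2 = (-1*1 + 156)**2 = (-1 + 156)**2 = 155**2 = 24025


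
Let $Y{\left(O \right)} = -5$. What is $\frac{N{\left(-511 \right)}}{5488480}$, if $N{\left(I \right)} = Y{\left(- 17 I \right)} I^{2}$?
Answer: $- \frac{261121}{1097696} \approx -0.23788$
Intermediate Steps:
$N{\left(I \right)} = - 5 I^{2}$
$\frac{N{\left(-511 \right)}}{5488480} = \frac{\left(-5\right) \left(-511\right)^{2}}{5488480} = \left(-5\right) 261121 \cdot \frac{1}{5488480} = \left(-1305605\right) \frac{1}{5488480} = - \frac{261121}{1097696}$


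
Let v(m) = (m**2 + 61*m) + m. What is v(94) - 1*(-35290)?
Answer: 49954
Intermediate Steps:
v(m) = m**2 + 62*m
v(94) - 1*(-35290) = 94*(62 + 94) - 1*(-35290) = 94*156 + 35290 = 14664 + 35290 = 49954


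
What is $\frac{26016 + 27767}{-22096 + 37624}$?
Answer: $\frac{53783}{15528} \approx 3.4636$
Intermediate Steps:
$\frac{26016 + 27767}{-22096 + 37624} = \frac{53783}{15528}$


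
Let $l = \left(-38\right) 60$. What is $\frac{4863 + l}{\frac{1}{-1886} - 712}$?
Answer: $- \frac{1623846}{447611} \approx -3.6278$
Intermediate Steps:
$l = -2280$
$\frac{4863 + l}{\frac{1}{-1886} - 712} = \frac{4863 - 2280}{\frac{1}{-1886} - 712} = \frac{2583}{- \frac{1}{1886} - 712} = \frac{2583}{- \frac{1342833}{1886}} = 2583 \left(- \frac{1886}{1342833}\right) = - \frac{1623846}{447611}$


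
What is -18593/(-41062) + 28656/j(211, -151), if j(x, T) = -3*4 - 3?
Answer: -392131259/205310 ≈ -1909.9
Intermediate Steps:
j(x, T) = -15 (j(x, T) = -12 - 3 = -15)
-18593/(-41062) + 28656/j(211, -151) = -18593/(-41062) + 28656/(-15) = -18593*(-1/41062) + 28656*(-1/15) = 18593/41062 - 9552/5 = -392131259/205310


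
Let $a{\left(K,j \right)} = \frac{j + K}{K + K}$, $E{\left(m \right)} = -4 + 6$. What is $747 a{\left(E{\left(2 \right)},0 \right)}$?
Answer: $\frac{747}{2} \approx 373.5$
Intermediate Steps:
$E{\left(m \right)} = 2$
$a{\left(K,j \right)} = \frac{K + j}{2 K}$
$747 a{\left(E{\left(2 \right)},0 \right)} = 747 \frac{2 + 0}{2 \cdot 2} = 747 \cdot \frac{1}{2} \cdot \frac{1}{2} \cdot 2 = 747 \cdot \frac{1}{2} = \frac{747}{2}$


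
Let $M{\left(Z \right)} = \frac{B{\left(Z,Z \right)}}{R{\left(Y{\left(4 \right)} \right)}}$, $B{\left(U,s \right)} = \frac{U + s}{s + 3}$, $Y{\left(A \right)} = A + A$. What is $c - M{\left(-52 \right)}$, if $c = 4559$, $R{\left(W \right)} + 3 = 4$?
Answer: $\frac{223287}{49} \approx 4556.9$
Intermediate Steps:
$Y{\left(A \right)} = 2 A$
$R{\left(W \right)} = 1$ ($R{\left(W \right)} = -3 + 4 = 1$)
$B{\left(U,s \right)} = \frac{U + s}{3 + s}$
$M{\left(Z \right)} = \frac{2 Z}{3 + Z}$ ($M{\left(Z \right)} = \frac{\frac{1}{3 + Z} \left(Z + Z\right)}{1} = \frac{2 Z}{3 + Z} 1 = \frac{2 Z}{3 + Z}$)
$c - M{\left(-52 \right)} = 4559 - 2 \left(-52\right) \frac{1}{3 - 52} = 4559 - 2 \left(-52\right) \frac{1}{-49} = 4559 - 2 \left(-52\right) \left(- \frac{1}{49}\right) = 4559 - \frac{104}{49} = \frac{223287}{49}$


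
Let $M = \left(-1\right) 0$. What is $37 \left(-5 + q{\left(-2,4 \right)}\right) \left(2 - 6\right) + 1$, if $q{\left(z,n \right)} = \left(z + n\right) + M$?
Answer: $445$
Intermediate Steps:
$M = 0$
$q{\left(z,n \right)} = n + z$ ($q{\left(z,n \right)} = \left(z + n\right) + 0 = \left(n + z\right) + 0 = n + z$)
$37 \left(-5 + q{\left(-2,4 \right)}\right) \left(2 - 6\right) + 1 = 37 \left(-5 + \left(4 - 2\right)\right) \left(2 - 6\right) + 1 = 37 \left(-5 + 2\right) \left(2 + \left(-10 + 4\right)\right) + 1 = 37 \left(- 3 \left(2 - 6\right)\right) + 1 = 37 \left(\left(-3\right) \left(-4\right)\right) + 1 = 37 \cdot 12 + 1 = 444 + 1 = 445$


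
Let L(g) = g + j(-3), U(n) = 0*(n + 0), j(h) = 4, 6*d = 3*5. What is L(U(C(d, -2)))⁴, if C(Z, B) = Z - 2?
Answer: 256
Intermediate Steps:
d = 5/2 (d = (3*5)/6 = (⅙)*15 = 5/2 ≈ 2.5000)
C(Z, B) = -2 + Z
U(n) = 0 (U(n) = 0*n = 0)
L(g) = 4 + g (L(g) = g + 4 = 4 + g)
L(U(C(d, -2)))⁴ = (4 + 0)⁴ = 4⁴ = 256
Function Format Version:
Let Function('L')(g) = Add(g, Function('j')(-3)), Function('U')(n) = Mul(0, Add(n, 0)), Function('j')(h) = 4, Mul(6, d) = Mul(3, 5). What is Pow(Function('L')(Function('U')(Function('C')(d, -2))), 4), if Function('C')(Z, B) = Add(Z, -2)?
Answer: 256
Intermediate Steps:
d = Rational(5, 2) (d = Mul(Rational(1, 6), Mul(3, 5)) = Mul(Rational(1, 6), 15) = Rational(5, 2) ≈ 2.5000)
Function('C')(Z, B) = Add(-2, Z)
Function('U')(n) = 0 (Function('U')(n) = Mul(0, n) = 0)
Function('L')(g) = Add(4, g) (Function('L')(g) = Add(g, 4) = Add(4, g))
Pow(Function('L')(Function('U')(Function('C')(d, -2))), 4) = Pow(Add(4, 0), 4) = Pow(4, 4) = 256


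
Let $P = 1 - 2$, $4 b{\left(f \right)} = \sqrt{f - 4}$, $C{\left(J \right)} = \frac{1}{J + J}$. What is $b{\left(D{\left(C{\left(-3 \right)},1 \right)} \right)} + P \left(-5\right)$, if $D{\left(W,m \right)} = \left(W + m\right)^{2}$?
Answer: $5 + \frac{i \sqrt{119}}{24} \approx 5.0 + 0.45453 i$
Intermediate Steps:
$C{\left(J \right)} = \frac{1}{2 J}$
$b{\left(f \right)} = \frac{\sqrt{-4 + f}}{4}$ ($b{\left(f \right)} = \frac{\sqrt{f - 4}}{4} = \frac{\sqrt{-4 + f}}{4}$)
$P = -1$ ($P = 1 - 2 = -1$)
$b{\left(D{\left(C{\left(-3 \right)},1 \right)} \right)} + P \left(-5\right) = \frac{\sqrt{-4 + \left(\frac{1}{2 \left(-3\right)} + 1\right)^{2}}}{4} - -5 = \frac{\sqrt{-4 + \left(\frac{1}{2} \left(- \frac{1}{3}\right) + 1\right)^{2}}}{4} + 5 = \frac{\sqrt{-4 + \left(- \frac{1}{6} + 1\right)^{2}}}{4} + 5 = \frac{\sqrt{-4 + \left(\frac{5}{6}\right)^{2}}}{4} + 5 = \frac{\sqrt{-4 + \frac{25}{36}}}{4} + 5 = \frac{\sqrt{- \frac{119}{36}}}{4} + 5 = \frac{\frac{1}{6} i \sqrt{119}}{4} + 5 = \frac{i \sqrt{119}}{24} + 5 = 5 + \frac{i \sqrt{119}}{24}$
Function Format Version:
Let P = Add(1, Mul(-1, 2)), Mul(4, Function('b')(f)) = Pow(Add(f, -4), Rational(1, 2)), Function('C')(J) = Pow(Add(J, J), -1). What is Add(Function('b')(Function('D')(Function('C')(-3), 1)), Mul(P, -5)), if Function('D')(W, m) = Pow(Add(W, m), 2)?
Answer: Add(5, Mul(Rational(1, 24), I, Pow(119, Rational(1, 2)))) ≈ Add(5.0000, Mul(0.45453, I))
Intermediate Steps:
Function('C')(J) = Mul(Rational(1, 2), Pow(J, -1)) (Function('C')(J) = Pow(Mul(2, J), -1) = Mul(Rational(1, 2), Pow(J, -1)))
Function('b')(f) = Mul(Rational(1, 4), Pow(Add(-4, f), Rational(1, 2))) (Function('b')(f) = Mul(Rational(1, 4), Pow(Add(f, -4), Rational(1, 2))) = Mul(Rational(1, 4), Pow(Add(-4, f), Rational(1, 2))))
P = -1 (P = Add(1, -2) = -1)
Add(Function('b')(Function('D')(Function('C')(-3), 1)), Mul(P, -5)) = Add(Mul(Rational(1, 4), Pow(Add(-4, Pow(Add(Mul(Rational(1, 2), Pow(-3, -1)), 1), 2)), Rational(1, 2))), Mul(-1, -5)) = Add(Mul(Rational(1, 4), Pow(Add(-4, Pow(Add(Mul(Rational(1, 2), Rational(-1, 3)), 1), 2)), Rational(1, 2))), 5) = Add(Mul(Rational(1, 4), Pow(Add(-4, Pow(Add(Rational(-1, 6), 1), 2)), Rational(1, 2))), 5) = Add(Mul(Rational(1, 4), Pow(Add(-4, Pow(Rational(5, 6), 2)), Rational(1, 2))), 5) = Add(Mul(Rational(1, 4), Pow(Add(-4, Rational(25, 36)), Rational(1, 2))), 5) = Add(Mul(Rational(1, 4), Pow(Rational(-119, 36), Rational(1, 2))), 5) = Add(Mul(Rational(1, 4), Mul(Rational(1, 6), I, Pow(119, Rational(1, 2)))), 5) = Add(Mul(Rational(1, 24), I, Pow(119, Rational(1, 2))), 5) = Add(5, Mul(Rational(1, 24), I, Pow(119, Rational(1, 2))))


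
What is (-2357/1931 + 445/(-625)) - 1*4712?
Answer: -1137825484/241375 ≈ -4713.9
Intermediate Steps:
(-2357/1931 + 445/(-625)) - 1*4712 = (-2357*1/1931 + 445*(-1/625)) - 4712 = (-2357/1931 - 89/125) - 4712 = -466484/241375 - 4712 = -1137825484/241375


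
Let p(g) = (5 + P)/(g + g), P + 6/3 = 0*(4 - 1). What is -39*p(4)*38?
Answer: -2223/4 ≈ -555.75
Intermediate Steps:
P = -2 (P = -2 + 0*(4 - 1) = -2 + 0*3 = -2 + 0 = -2)
p(g) = 3/(2*g) (p(g) = (5 - 2)/(g + g) = 3/((2*g)) = 3*(1/(2*g)) = 3/(2*g))
-39*p(4)*38 = -117/(2*4)*38 = -39*3/8*38 = -117/8*38 = -2223/4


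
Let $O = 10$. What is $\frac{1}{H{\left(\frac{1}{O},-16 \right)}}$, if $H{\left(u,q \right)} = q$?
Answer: $- \frac{1}{16} \approx -0.0625$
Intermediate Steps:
$\frac{1}{H{\left(\frac{1}{O},-16 \right)}} = \frac{1}{-16} = - \frac{1}{16}$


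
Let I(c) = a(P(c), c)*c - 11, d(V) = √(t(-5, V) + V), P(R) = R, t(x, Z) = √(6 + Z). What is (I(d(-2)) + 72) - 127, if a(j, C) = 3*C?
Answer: -66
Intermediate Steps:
d(V) = √(V + √(6 + V)) (d(V) = √(√(6 + V) + V) = √(V + √(6 + V)))
I(c) = -11 + 3*c² (I(c) = (3*c)*c - 11 = 3*c² - 11 = -11 + 3*c²)
(I(d(-2)) + 72) - 127 = ((-11 + 3*(√(-2 + √(6 - 2)))²) + 72) - 127 = ((-11 + 3*(√(-2 + √4))²) + 72) - 127 = ((-11 + 3*(√(-2 + 2))²) + 72) - 127 = ((-11 + 3*(√0)²) + 72) - 127 = ((-11 + 3*0²) + 72) - 127 = ((-11 + 3*0) + 72) - 127 = ((-11 + 0) + 72) - 127 = (-11 + 72) - 127 = 61 - 127 = -66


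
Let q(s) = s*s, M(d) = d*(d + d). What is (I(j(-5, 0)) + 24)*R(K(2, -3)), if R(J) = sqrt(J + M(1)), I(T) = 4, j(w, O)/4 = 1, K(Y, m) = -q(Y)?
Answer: 28*I*sqrt(2) ≈ 39.598*I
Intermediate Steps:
M(d) = 2*d**2 (M(d) = d*(2*d) = 2*d**2)
q(s) = s**2
K(Y, m) = -Y**2
j(w, O) = 4 (j(w, O) = 4*1 = 4)
R(J) = sqrt(2 + J) (R(J) = sqrt(J + 2*1**2) = sqrt(J + 2*1) = sqrt(J + 2) = sqrt(2 + J))
(I(j(-5, 0)) + 24)*R(K(2, -3)) = (4 + 24)*sqrt(2 - 1*2**2) = 28*sqrt(2 - 1*4) = 28*sqrt(2 - 4) = 28*sqrt(-2) = 28*(I*sqrt(2)) = 28*I*sqrt(2)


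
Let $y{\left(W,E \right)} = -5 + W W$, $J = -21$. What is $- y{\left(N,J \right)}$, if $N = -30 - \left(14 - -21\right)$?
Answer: $-4220$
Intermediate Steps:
$N = -65$ ($N = -30 - \left(14 + 21\right) = -30 - 35 = -65$)
$y{\left(W,E \right)} = -5 + W^{2}$
$- y{\left(N,J \right)} = - (-5 + \left(-65\right)^{2}) = - (-5 + 4225) = \left(-1\right) 4220 = -4220$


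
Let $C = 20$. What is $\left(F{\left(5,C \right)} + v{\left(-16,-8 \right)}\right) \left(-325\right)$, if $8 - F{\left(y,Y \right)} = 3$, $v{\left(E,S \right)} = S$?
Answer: $975$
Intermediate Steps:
$F{\left(y,Y \right)} = 5$ ($F{\left(y,Y \right)} = 8 - 3 = 5$)
$\left(F{\left(5,C \right)} + v{\left(-16,-8 \right)}\right) \left(-325\right) = \left(5 - 8\right) \left(-325\right) = \left(-3\right) \left(-325\right) = 975$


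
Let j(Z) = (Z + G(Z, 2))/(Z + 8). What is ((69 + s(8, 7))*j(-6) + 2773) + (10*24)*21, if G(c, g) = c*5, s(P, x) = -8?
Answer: 6715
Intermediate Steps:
G(c, g) = 5*c
j(Z) = 6*Z/(8 + Z) (j(Z) = (Z + 5*Z)/(Z + 8) = (6*Z)/(8 + Z) = 6*Z/(8 + Z))
((69 + s(8, 7))*j(-6) + 2773) + (10*24)*21 = ((69 - 8)*(6*(-6)/(8 - 6)) + 2773) + (10*24)*21 = (61*(6*(-6)/2) + 2773) + 240*21 = (61*(6*(-6)*(1/2)) + 2773) + 5040 = (61*(-18) + 2773) + 5040 = (-1098 + 2773) + 5040 = 1675 + 5040 = 6715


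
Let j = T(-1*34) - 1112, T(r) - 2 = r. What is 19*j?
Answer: -21736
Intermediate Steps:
T(r) = 2 + r
j = -1144 (j = (2 - 1*34) - 1112 = (2 - 34) - 1112 = -32 - 1112 = -1144)
19*j = 19*(-1144) = -21736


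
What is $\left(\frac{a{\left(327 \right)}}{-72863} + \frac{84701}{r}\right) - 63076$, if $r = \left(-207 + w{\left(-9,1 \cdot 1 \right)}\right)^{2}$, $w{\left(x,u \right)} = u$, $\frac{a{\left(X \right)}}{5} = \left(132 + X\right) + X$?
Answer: $- \frac{195025887172885}{3092014268} \approx -63074.0$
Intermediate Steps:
$a{\left(X \right)} = 660 + 10 X$ ($a{\left(X \right)} = 5 \left(\left(132 + X\right) + X\right) = 5 \left(132 + 2 X\right) = 660 + 10 X$)
$r = 42436$ ($r = \left(-207 + 1 \cdot 1\right)^{2} = \left(-207 + 1\right)^{2} = \left(-206\right)^{2} = 42436$)
$\left(\frac{a{\left(327 \right)}}{-72863} + \frac{84701}{r}\right) - 63076 = \left(\frac{660 + 10 \cdot 327}{-72863} + \frac{84701}{42436}\right) - 63076 = \left(\left(660 + 3270\right) \left(- \frac{1}{72863}\right) + 84701 \cdot \frac{1}{42436}\right) - 63076 = \left(3930 \left(- \frac{1}{72863}\right) + \frac{84701}{42436}\right) - 63076 = \left(- \frac{3930}{72863} + \frac{84701}{42436}\right) - 63076 = \frac{6004795483}{3092014268} - 63076 = - \frac{195025887172885}{3092014268}$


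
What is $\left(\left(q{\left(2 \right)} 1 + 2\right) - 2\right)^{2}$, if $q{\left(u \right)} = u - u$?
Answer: $0$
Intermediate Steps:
$q{\left(u \right)} = 0$
$\left(\left(q{\left(2 \right)} 1 + 2\right) - 2\right)^{2} = \left(\left(0 \cdot 1 + 2\right) - 2\right)^{2} = \left(\left(0 + 2\right) - 2\right)^{2} = \left(2 - 2\right)^{2} = 0^{2} = 0$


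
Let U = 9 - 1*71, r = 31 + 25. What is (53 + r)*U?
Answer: -6758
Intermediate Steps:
r = 56
U = -62 (U = 9 - 71 = -62)
(53 + r)*U = (53 + 56)*(-62) = 109*(-62) = -6758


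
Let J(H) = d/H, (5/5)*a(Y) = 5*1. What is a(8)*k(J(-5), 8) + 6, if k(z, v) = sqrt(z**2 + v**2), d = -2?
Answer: 6 + 2*sqrt(401) ≈ 46.050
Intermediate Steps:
a(Y) = 5 (a(Y) = 5*1 = 5)
J(H) = -2/H
k(z, v) = sqrt(v**2 + z**2)
a(8)*k(J(-5), 8) + 6 = 5*sqrt(8**2 + (-2/(-5))**2) + 6 = 5*sqrt(64 + (-2*(-1/5))**2) + 6 = 5*sqrt(64 + (2/5)**2) + 6 = 5*sqrt(64 + 4/25) + 6 = 5*sqrt(1604/25) + 6 = 5*(2*sqrt(401)/5) + 6 = 2*sqrt(401) + 6 = 6 + 2*sqrt(401)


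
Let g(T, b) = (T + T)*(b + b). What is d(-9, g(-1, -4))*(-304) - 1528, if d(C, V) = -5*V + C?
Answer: 25528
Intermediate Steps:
g(T, b) = 4*T*b (g(T, b) = (2*T)*(2*b) = 4*T*b)
d(C, V) = C - 5*V
d(-9, g(-1, -4))*(-304) - 1528 = (-9 - 20*(-1)*(-4))*(-304) - 1528 = (-9 - 5*16)*(-304) - 1528 = (-9 - 80)*(-304) - 1528 = -89*(-304) - 1528 = 27056 - 1528 = 25528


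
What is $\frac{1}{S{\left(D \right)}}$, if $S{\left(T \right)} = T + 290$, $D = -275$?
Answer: $\frac{1}{15} \approx 0.066667$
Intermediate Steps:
$S{\left(T \right)} = 290 + T$
$\frac{1}{S{\left(D \right)}} = \frac{1}{290 - 275} = \frac{1}{15}$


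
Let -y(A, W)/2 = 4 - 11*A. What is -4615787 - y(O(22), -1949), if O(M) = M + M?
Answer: -4616747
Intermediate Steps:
O(M) = 2*M
y(A, W) = -8 + 22*A (y(A, W) = -2*(4 - 11*A) = -8 + 22*A)
-4615787 - y(O(22), -1949) = -4615787 - (-8 + 22*(2*22)) = -4615787 - (-8 + 22*44) = -4615787 - (-8 + 968) = -4615787 - 1*960 = -4615787 - 960 = -4616747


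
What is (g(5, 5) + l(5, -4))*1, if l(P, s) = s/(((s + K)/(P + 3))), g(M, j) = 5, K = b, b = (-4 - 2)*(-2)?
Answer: 1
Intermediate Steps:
b = 12 (b = -6*(-2) = 12)
K = 12
l(P, s) = s*(3 + P)/(12 + s) (l(P, s) = s/(((s + 12)/(P + 3))) = s/(((12 + s)/(3 + P))) = s*((3 + P)/(12 + s)) = s*(3 + P)/(12 + s))
(g(5, 5) + l(5, -4))*1 = (5 - 4*(3 + 5)/(12 - 4))*1 = (5 - 4*8/8)*1 = (5 - 4*⅛*8)*1 = (5 - 4)*1 = 1*1 = 1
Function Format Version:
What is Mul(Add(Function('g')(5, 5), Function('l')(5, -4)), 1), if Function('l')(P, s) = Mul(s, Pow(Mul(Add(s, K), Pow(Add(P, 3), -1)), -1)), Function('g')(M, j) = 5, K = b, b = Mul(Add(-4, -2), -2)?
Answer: 1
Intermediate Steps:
b = 12 (b = Mul(-6, -2) = 12)
K = 12
Function('l')(P, s) = Mul(s, Pow(Add(12, s), -1), Add(3, P)) (Function('l')(P, s) = Mul(s, Pow(Mul(Add(s, 12), Pow(Add(P, 3), -1)), -1)) = Mul(s, Pow(Mul(Add(12, s), Pow(Add(3, P), -1)), -1)) = Mul(s, Pow(Mul(Pow(Add(3, P), -1), Add(12, s)), -1)) = Mul(s, Mul(Pow(Add(12, s), -1), Add(3, P))) = Mul(s, Pow(Add(12, s), -1), Add(3, P)))
Mul(Add(Function('g')(5, 5), Function('l')(5, -4)), 1) = Mul(Add(5, Mul(-4, Pow(Add(12, -4), -1), Add(3, 5))), 1) = Mul(Add(5, Mul(-4, Pow(8, -1), 8)), 1) = Mul(Add(5, Mul(-4, Rational(1, 8), 8)), 1) = Mul(Add(5, -4), 1) = Mul(1, 1) = 1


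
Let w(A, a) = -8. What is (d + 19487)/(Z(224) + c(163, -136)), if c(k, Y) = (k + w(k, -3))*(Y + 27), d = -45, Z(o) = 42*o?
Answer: -19442/7487 ≈ -2.5968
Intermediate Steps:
c(k, Y) = (-8 + k)*(27 + Y) (c(k, Y) = (k - 8)*(Y + 27) = (-8 + k)*(27 + Y))
(d + 19487)/(Z(224) + c(163, -136)) = (-45 + 19487)/(42*224 + (-216 - 8*(-136) + 27*163 - 136*163)) = 19442/(9408 + (-216 + 1088 + 4401 - 22168)) = 19442/(9408 - 16895) = 19442/(-7487) = 19442*(-1/7487) = -19442/7487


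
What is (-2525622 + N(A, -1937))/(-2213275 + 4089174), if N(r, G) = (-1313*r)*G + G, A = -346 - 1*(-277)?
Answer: -178013948/1875899 ≈ -94.895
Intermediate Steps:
A = -69 (A = -346 + 277 = -69)
N(r, G) = G - 1313*G*r (N(r, G) = -1313*G*r + G = G - 1313*G*r)
(-2525622 + N(A, -1937))/(-2213275 + 4089174) = (-2525622 - 1937*(1 - 1313*(-69)))/(-2213275 + 4089174) = (-2525622 - 1937*(1 + 90597))/1875899 = (-2525622 - 1937*90598)*(1/1875899) = (-2525622 - 175488326)*(1/1875899) = -178013948*1/1875899 = -178013948/1875899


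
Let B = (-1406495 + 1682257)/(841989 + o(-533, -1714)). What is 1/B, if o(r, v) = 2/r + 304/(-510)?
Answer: 114438853409/37480192230 ≈ 3.0533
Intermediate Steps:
o(r, v) = -152/255 + 2/r (o(r, v) = 2/r + 304*(-1/510) = 2/r - 152/255 = -152/255 + 2/r)
B = 37480192230/114438853409 (B = (-1406495 + 1682257)/(841989 + (-152/255 + 2/(-533))) = 275762/(841989 + (-152/255 + 2*(-1/533))) = 275762/(841989 + (-152/255 - 2/533)) = 275762/(841989 - 81526/135915) = 275762/(114438853409/135915) = 275762*(135915/114438853409) = 37480192230/114438853409 ≈ 0.32751)
1/B = 1/(37480192230/114438853409) = 114438853409/37480192230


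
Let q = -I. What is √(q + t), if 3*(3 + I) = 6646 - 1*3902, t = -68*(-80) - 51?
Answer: 2*√10074/3 ≈ 66.913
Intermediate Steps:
t = 5389 (t = 5440 - 51 = 5389)
I = 2735/3 (I = -3 + (6646 - 1*3902)/3 = -3 + (6646 - 3902)/3 = -3 + (⅓)*2744 = -3 + 2744/3 = 2735/3 ≈ 911.67)
q = -2735/3 (q = -1*2735/3 = -2735/3 ≈ -911.67)
√(q + t) = √(-2735/3 + 5389) = √(13432/3) = 2*√10074/3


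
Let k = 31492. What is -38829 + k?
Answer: -7337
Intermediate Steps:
-38829 + k = -38829 + 31492 = -7337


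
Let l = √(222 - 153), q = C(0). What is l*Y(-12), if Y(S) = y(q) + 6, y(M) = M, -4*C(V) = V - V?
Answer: 6*√69 ≈ 49.840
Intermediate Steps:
C(V) = 0 (C(V) = -(V - V)/4 = -¼*0 = 0)
q = 0
Y(S) = 6 (Y(S) = 0 + 6 = 6)
l = √69 ≈ 8.3066
l*Y(-12) = √69*6 = 6*√69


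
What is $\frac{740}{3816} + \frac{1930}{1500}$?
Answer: $\frac{17656}{11925} \approx 1.4806$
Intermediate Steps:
$\frac{740}{3816} + \frac{1930}{1500} = 740 \cdot \frac{1}{3816} + 1930 \cdot \frac{1}{1500} = \frac{185}{954} + \frac{193}{150} = \frac{17656}{11925}$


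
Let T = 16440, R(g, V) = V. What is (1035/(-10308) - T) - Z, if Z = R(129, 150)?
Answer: -57003585/3436 ≈ -16590.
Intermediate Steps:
Z = 150
(1035/(-10308) - T) - Z = (1035/(-10308) - 1*16440) - 1*150 = (1035*(-1/10308) - 16440) - 150 = (-345/3436 - 16440) - 150 = -56488185/3436 - 150 = -57003585/3436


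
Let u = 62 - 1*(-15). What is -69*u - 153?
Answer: -5466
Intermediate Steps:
u = 77 (u = 62 + 15 = 77)
-69*u - 153 = -69*77 - 153 = -5313 - 153 = -5466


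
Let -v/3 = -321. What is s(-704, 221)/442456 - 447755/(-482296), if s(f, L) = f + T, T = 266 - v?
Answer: 12339761849/13337172436 ≈ 0.92522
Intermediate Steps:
v = 963 (v = -3*(-321) = 963)
T = -697 (T = 266 - 1*963 = 266 - 963 = -697)
s(f, L) = -697 + f (s(f, L) = f - 697 = -697 + f)
s(-704, 221)/442456 - 447755/(-482296) = (-697 - 704)/442456 - 447755/(-482296) = -1401*1/442456 - 447755*(-1/482296) = -1401/442456 + 447755/482296 = 12339761849/13337172436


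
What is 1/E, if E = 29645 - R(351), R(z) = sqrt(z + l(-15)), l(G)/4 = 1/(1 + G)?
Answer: 41503/1230355944 + sqrt(17185)/6151779720 ≈ 3.3754e-5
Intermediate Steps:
l(G) = 4/(1 + G)
R(z) = sqrt(-2/7 + z) (R(z) = sqrt(z + 4/(1 - 15)) = sqrt(z + 4/(-14)) = sqrt(z + 4*(-1/14)) = sqrt(z - 2/7) = sqrt(-2/7 + z))
E = 29645 - sqrt(17185)/7 (E = 29645 - sqrt(-14 + 49*351)/7 = 29645 - sqrt(-14 + 17199)/7 = 29645 - sqrt(17185)/7 ≈ 29626.)
1/E = 1/(29645 - sqrt(17185)/7)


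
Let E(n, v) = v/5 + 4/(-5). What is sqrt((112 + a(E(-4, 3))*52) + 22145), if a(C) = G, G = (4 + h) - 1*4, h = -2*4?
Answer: sqrt(21841) ≈ 147.79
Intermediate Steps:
h = -8
E(n, v) = -4/5 + v/5 (E(n, v) = v*(1/5) + 4*(-1/5) = v/5 - 4/5 = -4/5 + v/5)
G = -8 (G = (4 - 8) - 1*4 = -4 - 4 = -8)
a(C) = -8
sqrt((112 + a(E(-4, 3))*52) + 22145) = sqrt((112 - 8*52) + 22145) = sqrt((112 - 416) + 22145) = sqrt(-304 + 22145) = sqrt(21841)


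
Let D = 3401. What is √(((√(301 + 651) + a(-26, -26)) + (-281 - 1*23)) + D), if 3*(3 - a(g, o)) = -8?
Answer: √(27924 + 18*√238)/3 ≈ 55.978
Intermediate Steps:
a(g, o) = 17/3 (a(g, o) = 3 - ⅓*(-8) = 3 + 8/3 = 17/3)
√(((√(301 + 651) + a(-26, -26)) + (-281 - 1*23)) + D) = √(((√(301 + 651) + 17/3) + (-281 - 1*23)) + 3401) = √(((√952 + 17/3) + (-281 - 23)) + 3401) = √(((2*√238 + 17/3) - 304) + 3401) = √(((17/3 + 2*√238) - 304) + 3401) = √((-895/3 + 2*√238) + 3401) = √(9308/3 + 2*√238)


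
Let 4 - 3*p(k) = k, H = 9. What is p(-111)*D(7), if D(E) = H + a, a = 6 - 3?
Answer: 460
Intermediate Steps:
p(k) = 4/3 - k/3
a = 3
D(E) = 12 (D(E) = 9 + 3 = 12)
p(-111)*D(7) = (4/3 - ⅓*(-111))*12 = (4/3 + 37)*12 = (115/3)*12 = 460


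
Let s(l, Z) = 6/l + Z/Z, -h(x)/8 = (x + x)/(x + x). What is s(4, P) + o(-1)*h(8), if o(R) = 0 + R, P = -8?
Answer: 21/2 ≈ 10.500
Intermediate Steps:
o(R) = R
h(x) = -8 (h(x) = -8*(x + x)/(x + x) = -8*2*x/(2*x) = -8*2*x*1/(2*x) = -8*1 = -8)
s(l, Z) = 1 + 6/l (s(l, Z) = 6/l + 1 = 1 + 6/l)
s(4, P) + o(-1)*h(8) = (6 + 4)/4 - 1*(-8) = (1/4)*10 + 8 = 5/2 + 8 = 21/2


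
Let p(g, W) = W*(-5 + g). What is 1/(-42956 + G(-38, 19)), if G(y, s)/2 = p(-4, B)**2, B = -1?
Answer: -1/42794 ≈ -2.3368e-5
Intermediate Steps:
G(y, s) = 162 (G(y, s) = 2*(-(-5 - 4))**2 = 2*(-1*(-9))**2 = 2*9**2 = 2*81 = 162)
1/(-42956 + G(-38, 19)) = 1/(-42956 + 162) = 1/(-42794) = -1/42794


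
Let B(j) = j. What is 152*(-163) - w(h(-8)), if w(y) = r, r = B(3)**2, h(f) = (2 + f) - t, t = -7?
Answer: -24785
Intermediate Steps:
h(f) = 9 + f (h(f) = (2 + f) - 1*(-7) = (2 + f) + 7 = 9 + f)
r = 9 (r = 3**2 = 9)
w(y) = 9
152*(-163) - w(h(-8)) = 152*(-163) - 1*9 = -24776 - 9 = -24785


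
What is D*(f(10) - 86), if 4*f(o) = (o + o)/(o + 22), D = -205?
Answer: 563135/32 ≈ 17598.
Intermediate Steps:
f(o) = o/(2*(22 + o)) (f(o) = ((o + o)/(o + 22))/4 = ((2*o)/(22 + o))/4 = (2*o/(22 + o))/4 = o/(2*(22 + o)))
D*(f(10) - 86) = -205*((½)*10/(22 + 10) - 86) = -205*((½)*10/32 - 86) = -205*((½)*10*(1/32) - 86) = -205*(5/32 - 86) = -205*(-2747/32) = 563135/32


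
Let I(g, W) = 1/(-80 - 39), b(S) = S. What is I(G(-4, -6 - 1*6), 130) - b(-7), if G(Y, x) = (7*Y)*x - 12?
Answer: 832/119 ≈ 6.9916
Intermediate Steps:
G(Y, x) = -12 + 7*Y*x (G(Y, x) = 7*Y*x - 12 = -12 + 7*Y*x)
I(g, W) = -1/119 (I(g, W) = 1/(-119) = -1/119)
I(G(-4, -6 - 1*6), 130) - b(-7) = -1/119 - 1*(-7) = -1/119 + 7 = 832/119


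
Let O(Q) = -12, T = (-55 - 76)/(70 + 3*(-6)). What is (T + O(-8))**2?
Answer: 570025/2704 ≈ 210.81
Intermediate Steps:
T = -131/52 (T = -131/(70 - 18) = -131/52 ≈ -2.5192)
(T + O(-8))**2 = (-131/52 - 12)**2 = (-755/52)**2 = 570025/2704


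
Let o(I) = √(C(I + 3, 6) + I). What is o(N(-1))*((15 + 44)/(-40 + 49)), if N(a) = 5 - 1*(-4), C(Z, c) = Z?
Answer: 59*√21/9 ≈ 30.041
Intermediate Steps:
N(a) = 9 (N(a) = 5 + 4 = 9)
o(I) = √(3 + 2*I) (o(I) = √((I + 3) + I) = √((3 + I) + I) = √(3 + 2*I))
o(N(-1))*((15 + 44)/(-40 + 49)) = √(3 + 2*9)*((15 + 44)/(-40 + 49)) = √(3 + 18)*(59/9) = √21*(59*(⅑)) = √21*(59/9) = 59*√21/9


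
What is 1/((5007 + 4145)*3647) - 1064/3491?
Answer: -35513490525/116520307904 ≈ -0.30478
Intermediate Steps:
1/((5007 + 4145)*3647) - 1064/3491 = (1/3647)/9152 - 1064*1/3491 = (1/9152)*(1/3647) - 1064/3491 = 1/33377344 - 1064/3491 = -35513490525/116520307904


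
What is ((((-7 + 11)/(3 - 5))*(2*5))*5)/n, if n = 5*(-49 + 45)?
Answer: 5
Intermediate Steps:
n = -20 (n = 5*(-4) = -20)
((((-7 + 11)/(3 - 5))*(2*5))*5)/n = ((((-7 + 11)/(3 - 5))*(2*5))*5)/(-20) = (((4/(-2))*10)*5)*(-1/20) = (((4*(-1/2))*10)*5)*(-1/20) = (-2*10*5)*(-1/20) = -20*5*(-1/20) = -100*(-1/20) = 5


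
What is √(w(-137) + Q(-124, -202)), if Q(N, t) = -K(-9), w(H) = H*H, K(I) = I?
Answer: √18778 ≈ 137.03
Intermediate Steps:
w(H) = H²
Q(N, t) = 9 (Q(N, t) = -1*(-9) = 9)
√(w(-137) + Q(-124, -202)) = √((-137)² + 9) = √(18769 + 9) = √18778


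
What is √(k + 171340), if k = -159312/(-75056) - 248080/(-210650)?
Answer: 169*√58579749638206995/98815915 ≈ 413.94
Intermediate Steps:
k = 326118533/98815915 (k = -159312*(-1/75056) - 248080*(-1/210650) = 9957/4691 + 24808/21065 = 326118533/98815915 ≈ 3.3003)
√(k + 171340) = √(326118533/98815915 + 171340) = √(16931444994633/98815915) = 169*√58579749638206995/98815915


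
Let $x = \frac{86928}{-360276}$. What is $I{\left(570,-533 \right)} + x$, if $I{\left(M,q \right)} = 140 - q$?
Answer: $\frac{20198235}{30023} \approx 672.76$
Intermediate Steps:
$x = - \frac{7244}{30023}$ ($x = 86928 \left(- \frac{1}{360276}\right) = - \frac{7244}{30023} \approx -0.24128$)
$I{\left(570,-533 \right)} + x = \left(140 - -533\right) - \frac{7244}{30023} = \left(140 + 533\right) - \frac{7244}{30023} = 673 - \frac{7244}{30023} = \frac{20198235}{30023}$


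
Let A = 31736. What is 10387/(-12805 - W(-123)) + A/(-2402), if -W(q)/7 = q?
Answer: -229326875/16412866 ≈ -13.972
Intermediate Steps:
W(q) = -7*q
10387/(-12805 - W(-123)) + A/(-2402) = 10387/(-12805 - (-7)*(-123)) + 31736/(-2402) = 10387/(-12805 - 1*861) + 31736*(-1/2402) = 10387/(-12805 - 861) - 15868/1201 = 10387/(-13666) - 15868/1201 = 10387*(-1/13666) - 15868/1201 = -10387/13666 - 15868/1201 = -229326875/16412866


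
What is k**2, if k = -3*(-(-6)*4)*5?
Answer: 129600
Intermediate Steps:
k = -360 (k = -3*(-3*(-8))*5 = -72*5 = -3*120 = -360)
k**2 = (-360)**2 = 129600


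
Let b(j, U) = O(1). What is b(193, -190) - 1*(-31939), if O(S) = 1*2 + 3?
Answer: 31944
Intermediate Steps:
O(S) = 5 (O(S) = 2 + 3 = 5)
b(j, U) = 5
b(193, -190) - 1*(-31939) = 5 - 1*(-31939) = 5 + 31939 = 31944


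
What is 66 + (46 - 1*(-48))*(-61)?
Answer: -5668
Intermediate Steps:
66 + (46 - 1*(-48))*(-61) = 66 + (46 + 48)*(-61) = 66 + 94*(-61) = 66 - 5734 = -5668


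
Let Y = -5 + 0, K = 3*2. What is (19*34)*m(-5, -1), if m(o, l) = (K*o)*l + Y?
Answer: 16150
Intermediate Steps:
K = 6
Y = -5
m(o, l) = -5 + 6*l*o (m(o, l) = (6*o)*l - 5 = 6*l*o - 5 = -5 + 6*l*o)
(19*34)*m(-5, -1) = (19*34)*(-5 + 6*(-1)*(-5)) = 646*(-5 + 30) = 646*25 = 16150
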